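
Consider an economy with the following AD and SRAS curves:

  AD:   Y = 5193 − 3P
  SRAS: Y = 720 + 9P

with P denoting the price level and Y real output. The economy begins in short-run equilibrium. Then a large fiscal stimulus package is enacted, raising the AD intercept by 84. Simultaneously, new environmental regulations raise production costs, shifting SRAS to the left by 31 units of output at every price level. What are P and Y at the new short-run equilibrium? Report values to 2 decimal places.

P = 382.33, Y = 4130.00

After both shocks: AD is Y = 5277 − 3P and SRAS is Y = 689 + 9P.
Setting them equal: 4588 = 12P, so P = 382.33.
Substituting into AD, Y = 4130.00.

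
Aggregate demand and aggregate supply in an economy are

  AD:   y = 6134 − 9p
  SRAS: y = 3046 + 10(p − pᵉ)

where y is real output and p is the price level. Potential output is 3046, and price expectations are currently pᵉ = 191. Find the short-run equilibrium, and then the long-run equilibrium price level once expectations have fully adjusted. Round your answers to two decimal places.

Short run: p = 263.05, y = 3766.53. Long run: p = 343.11.

Short run: with pᵉ = 191, SRAS is y = 1136 + 10p. Setting AD = SRAS gives 4998 = 19p, so p = 263.05 and y = 6134 − 9p = 3766.53.
Output 3766.53 is above potential 3046, so over time expected prices rise and SRAS shifts left until y returns to 3046.
Long run: y = 3046 on the AD curve gives 3046 = 6134 − 9p, so p = 343.11.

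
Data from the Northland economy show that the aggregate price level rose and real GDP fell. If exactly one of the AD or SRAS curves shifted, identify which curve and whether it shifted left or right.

SRAS shifted left

P rose and Y fell. An AD shift moves P and Y in the same direction; an SRAS shift moves them in opposite directions.
Here P and Y moved in opposite directions, so the SRAS curve shifted.
Since Y fell, SRAS shifted left.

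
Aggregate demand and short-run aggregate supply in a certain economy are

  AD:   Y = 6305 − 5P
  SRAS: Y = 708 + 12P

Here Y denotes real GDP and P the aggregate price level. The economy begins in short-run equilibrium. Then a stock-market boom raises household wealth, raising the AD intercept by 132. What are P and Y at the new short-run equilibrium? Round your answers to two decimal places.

This is a positive demand shock: AD shifts right.
New AD: Y = 6437 − 5P.
Set AD = SRAS: 6437 − 5P = 708 + 12P, so 5729 = 17P and P = 337.00.
Substituting into AD, Y = 4752.00.

P = 337.00, Y = 4752.00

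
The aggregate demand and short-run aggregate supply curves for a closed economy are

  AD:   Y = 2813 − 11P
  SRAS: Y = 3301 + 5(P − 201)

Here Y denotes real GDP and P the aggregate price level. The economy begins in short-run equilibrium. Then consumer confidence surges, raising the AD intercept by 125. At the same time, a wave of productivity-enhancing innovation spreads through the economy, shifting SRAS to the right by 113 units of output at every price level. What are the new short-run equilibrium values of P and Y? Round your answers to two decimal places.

After both shocks: AD is Y = 2938 − 11P and SRAS is Y = 2409 + 5P.
Setting them equal: 529 = 16P, so P = 33.06.
Substituting into AD, Y = 2574.31.

P = 33.06, Y = 2574.31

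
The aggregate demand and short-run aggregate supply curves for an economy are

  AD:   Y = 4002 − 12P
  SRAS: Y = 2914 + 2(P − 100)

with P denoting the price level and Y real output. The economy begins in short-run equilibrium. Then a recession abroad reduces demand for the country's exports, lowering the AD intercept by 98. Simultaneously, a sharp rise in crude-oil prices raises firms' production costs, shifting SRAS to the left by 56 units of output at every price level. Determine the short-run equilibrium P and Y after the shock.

P = 89, Y = 2836

After both shocks: AD is Y = 3904 − 12P and SRAS is Y = 2658 + 2P.
Setting them equal: 1246 = 14P, so P = 89.
Y = 3904 − 12·89 = 2836.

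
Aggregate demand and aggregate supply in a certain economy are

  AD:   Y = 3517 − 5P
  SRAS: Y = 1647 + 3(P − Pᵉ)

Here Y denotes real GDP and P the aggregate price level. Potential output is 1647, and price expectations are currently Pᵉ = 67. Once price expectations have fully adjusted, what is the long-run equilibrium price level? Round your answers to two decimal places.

Long-run P = 374.00

Short run: with Pᵉ = 67, SRAS is Y = 1446 + 3P. Setting AD = SRAS gives 2071 = 8P, so P = 258.88 and Y = 3517 − 5P = 2222.63.
Output 2222.63 is above potential 1647, so over time expected prices rise and SRAS shifts left until Y returns to 1647.
Long run: Y = 1647 on the AD curve gives 1647 = 3517 − 5P, so P = 374.00.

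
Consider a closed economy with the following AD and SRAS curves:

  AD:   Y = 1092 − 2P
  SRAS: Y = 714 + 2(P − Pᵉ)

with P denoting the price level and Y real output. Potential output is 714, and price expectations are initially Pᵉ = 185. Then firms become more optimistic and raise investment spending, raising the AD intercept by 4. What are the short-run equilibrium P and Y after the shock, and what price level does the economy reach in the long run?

AD shifts right: new AD is Y = 1096 − 2P. With Pᵉ = 185, SRAS is Y = 344 + 2P.
Short run: 1096 − 2P = 344 + 2P gives 752 = 4P, so P = 188 and Y = 1096 − 2·188 = 720.
Y = 720 is above potential 714; expectations adjust and SRAS shifts left until Y = 714.
Long run: on the new AD curve, 714 = 1096 − 2P gives P = 191.

Short run: P = 188, Y = 720. Long run: P = 191.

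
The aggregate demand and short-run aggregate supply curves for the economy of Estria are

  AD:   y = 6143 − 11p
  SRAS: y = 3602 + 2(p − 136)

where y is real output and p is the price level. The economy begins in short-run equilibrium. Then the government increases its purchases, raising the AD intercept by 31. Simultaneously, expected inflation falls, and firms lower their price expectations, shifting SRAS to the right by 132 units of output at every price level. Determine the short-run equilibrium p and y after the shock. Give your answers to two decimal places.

p = 208.62, y = 3879.23

After both shocks: AD is y = 6174 − 11p and SRAS is y = 3462 + 2p.
Setting them equal: 2712 = 13p, so p = 208.62.
Substituting into AD, y = 3879.23.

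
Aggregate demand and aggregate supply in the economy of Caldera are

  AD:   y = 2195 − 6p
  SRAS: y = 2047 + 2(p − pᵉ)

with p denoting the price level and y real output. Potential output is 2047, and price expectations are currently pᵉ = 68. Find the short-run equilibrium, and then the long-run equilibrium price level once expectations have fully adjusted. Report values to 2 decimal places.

Short run: p = 35.50, y = 1982.00. Long run: p = 24.67.

Short run: with pᵉ = 68, SRAS is y = 1911 + 2p. Setting AD = SRAS gives 284 = 8p, so p = 35.50 and y = 2195 − 6p = 1982.00.
Output 1982.00 is below potential 2047, so over time expected prices fall and SRAS shifts right until y returns to 2047.
Long run: y = 2047 on the AD curve gives 2047 = 2195 − 6p, so p = 24.67.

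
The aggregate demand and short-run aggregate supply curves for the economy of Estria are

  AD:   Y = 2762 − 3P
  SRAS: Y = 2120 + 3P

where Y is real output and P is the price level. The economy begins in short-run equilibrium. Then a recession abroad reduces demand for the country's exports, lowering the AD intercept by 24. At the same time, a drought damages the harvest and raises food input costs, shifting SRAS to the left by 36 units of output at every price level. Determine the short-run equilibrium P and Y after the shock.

P = 109, Y = 2411

After both shocks: AD is Y = 2738 − 3P and SRAS is Y = 2084 + 3P.
Setting them equal: 654 = 6P, so P = 109.
Y = 2738 − 3·109 = 2411.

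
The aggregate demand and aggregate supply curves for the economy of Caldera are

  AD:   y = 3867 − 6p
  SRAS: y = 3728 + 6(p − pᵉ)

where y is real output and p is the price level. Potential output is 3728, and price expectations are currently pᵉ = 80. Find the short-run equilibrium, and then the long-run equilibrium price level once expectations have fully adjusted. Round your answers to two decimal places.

Short run: with pᵉ = 80, SRAS is y = 3248 + 6p. Setting AD = SRAS gives 619 = 12p, so p = 51.58 and y = 3867 − 6p = 3557.50.
Output 3557.50 is below potential 3728, so over time expected prices fall and SRAS shifts right until y returns to 3728.
Long run: y = 3728 on the AD curve gives 3728 = 3867 − 6p, so p = 23.17.

Short run: p = 51.58, y = 3557.50. Long run: p = 23.17.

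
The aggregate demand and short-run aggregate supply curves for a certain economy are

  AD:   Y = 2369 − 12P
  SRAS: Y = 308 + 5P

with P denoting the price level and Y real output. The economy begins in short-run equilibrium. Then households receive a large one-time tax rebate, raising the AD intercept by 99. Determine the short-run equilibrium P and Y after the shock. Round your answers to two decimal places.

P = 127.06, Y = 943.29

This is a positive demand shock: AD shifts right.
New AD: Y = 2468 − 12P.
Set AD = SRAS: 2468 − 12P = 308 + 5P, so 2160 = 17P and P = 127.06.
Substituting into AD, Y = 943.29.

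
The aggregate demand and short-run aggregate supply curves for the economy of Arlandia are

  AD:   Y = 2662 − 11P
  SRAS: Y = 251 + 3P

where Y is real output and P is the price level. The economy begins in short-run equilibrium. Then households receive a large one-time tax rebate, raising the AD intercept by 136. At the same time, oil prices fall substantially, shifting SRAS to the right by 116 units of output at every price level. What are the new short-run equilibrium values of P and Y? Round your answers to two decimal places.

After both shocks: AD is Y = 2798 − 11P and SRAS is Y = 367 + 3P.
Setting them equal: 2431 = 14P, so P = 173.64.
Substituting into AD, Y = 887.93.

P = 173.64, Y = 887.93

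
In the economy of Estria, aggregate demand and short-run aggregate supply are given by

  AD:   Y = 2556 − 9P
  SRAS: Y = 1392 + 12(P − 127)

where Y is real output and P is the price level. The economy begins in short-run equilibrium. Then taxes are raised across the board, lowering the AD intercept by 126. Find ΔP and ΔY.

This is a negative demand shock: AD shifts left.
New AD: Y = 2430 − 9P.
SRAS can be written Y = 12P − 132.
Set AD = SRAS: 2430 − 9P = 12P − 132, so 2562 = 21P and P = 122.
Y = 2430 − 9·122 = 1332.
Initially P = 128, Y = 1404, so ΔP = -6 and ΔY = -72.

ΔP = -6, ΔY = -72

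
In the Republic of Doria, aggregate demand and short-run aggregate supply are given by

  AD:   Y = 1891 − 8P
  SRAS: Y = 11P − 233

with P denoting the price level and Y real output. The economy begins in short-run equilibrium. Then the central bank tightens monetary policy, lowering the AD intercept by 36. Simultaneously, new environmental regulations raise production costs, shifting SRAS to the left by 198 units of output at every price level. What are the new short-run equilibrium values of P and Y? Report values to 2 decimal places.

P = 120.32, Y = 892.47

After both shocks: AD is Y = 1855 − 8P and SRAS is Y = 11P − 431.
Setting them equal: 2286 = 19P, so P = 120.32.
Substituting into AD, Y = 892.47.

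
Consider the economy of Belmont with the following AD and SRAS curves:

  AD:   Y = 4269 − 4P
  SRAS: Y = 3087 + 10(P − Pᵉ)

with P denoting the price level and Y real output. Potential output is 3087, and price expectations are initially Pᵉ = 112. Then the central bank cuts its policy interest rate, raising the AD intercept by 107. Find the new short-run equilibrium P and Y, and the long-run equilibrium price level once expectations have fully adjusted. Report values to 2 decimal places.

Short run: P = 172.07, Y = 3687.71. Long run: P = 322.25.

AD shifts right: new AD is Y = 4376 − 4P. With Pᵉ = 112, SRAS is Y = 1967 + 10P.
Short run: 4376 − 4P = 1967 + 10P gives 2409 = 14P, so P = 172.07 and Y = 4376 − 4P = 3687.71.
Y = 3687.71 is above potential 3087; expectations adjust and SRAS shifts left until Y = 3087.
Long run: on the new AD curve, 3087 = 4376 − 4P gives P = 322.25.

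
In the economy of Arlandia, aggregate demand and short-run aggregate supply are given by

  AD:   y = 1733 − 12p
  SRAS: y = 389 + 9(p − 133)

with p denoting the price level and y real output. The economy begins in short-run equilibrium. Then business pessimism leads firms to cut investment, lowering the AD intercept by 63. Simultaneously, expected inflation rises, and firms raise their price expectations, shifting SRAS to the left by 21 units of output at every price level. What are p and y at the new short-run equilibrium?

p = 119, y = 242

After both shocks: AD is y = 1670 − 12p and SRAS is y = 9p − 829.
Setting them equal: 2499 = 21p, so p = 119.
y = 1670 − 12·119 = 242.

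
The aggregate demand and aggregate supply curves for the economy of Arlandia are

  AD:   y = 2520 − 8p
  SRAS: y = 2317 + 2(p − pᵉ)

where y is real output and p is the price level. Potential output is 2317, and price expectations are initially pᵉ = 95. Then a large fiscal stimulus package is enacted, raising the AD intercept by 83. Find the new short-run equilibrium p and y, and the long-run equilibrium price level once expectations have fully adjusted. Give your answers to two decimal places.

Short run: p = 47.60, y = 2222.20. Long run: p = 35.75.

AD shifts right: new AD is y = 2603 − 8p. With pᵉ = 95, SRAS is y = 2127 + 2p.
Short run: 2603 − 8p = 2127 + 2p gives 476 = 10p, so p = 47.60 and y = 2603 − 8p = 2222.20.
y = 2222.20 is below potential 2317; expectations adjust and SRAS shifts right until y = 2317.
Long run: on the new AD curve, 2317 = 2603 − 8p gives p = 35.75.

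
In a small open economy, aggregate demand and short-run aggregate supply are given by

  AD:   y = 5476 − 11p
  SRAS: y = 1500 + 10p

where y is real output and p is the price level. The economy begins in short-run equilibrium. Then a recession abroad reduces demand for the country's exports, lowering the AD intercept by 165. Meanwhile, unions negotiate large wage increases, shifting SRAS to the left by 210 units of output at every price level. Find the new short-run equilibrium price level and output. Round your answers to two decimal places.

p = 191.48, y = 3204.76

After both shocks: AD is y = 5311 − 11p and SRAS is y = 1290 + 10p.
Setting them equal: 4021 = 21p, so p = 191.48.
Substituting into AD, y = 3204.76.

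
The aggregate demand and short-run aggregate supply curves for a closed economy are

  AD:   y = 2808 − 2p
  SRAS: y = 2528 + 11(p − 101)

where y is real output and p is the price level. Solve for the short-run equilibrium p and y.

p = 107, y = 2594

Write SRAS as y = 2528 + 11p − 1111 = 1417 + 11p.
Set AD = SRAS: 2808 − 2p = 1417 + 11p, so 1391 = 13p and p = 107.
Then y = 2808 − 2·107 = 2594.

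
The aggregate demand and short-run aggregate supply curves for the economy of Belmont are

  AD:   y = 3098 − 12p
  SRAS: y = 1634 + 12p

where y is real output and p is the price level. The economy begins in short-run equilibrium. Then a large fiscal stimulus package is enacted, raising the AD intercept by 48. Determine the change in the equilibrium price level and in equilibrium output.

Δp = +2, Δy = +24

This is a positive demand shock: AD shifts right.
New AD: y = 3146 − 12p.
Set AD = SRAS: 3146 − 12p = 1634 + 12p, so 1512 = 24p and p = 63.
y = 3146 − 12·63 = 2390.
Initially p = 61, y = 2366, so Δp = +2 and Δy = +24.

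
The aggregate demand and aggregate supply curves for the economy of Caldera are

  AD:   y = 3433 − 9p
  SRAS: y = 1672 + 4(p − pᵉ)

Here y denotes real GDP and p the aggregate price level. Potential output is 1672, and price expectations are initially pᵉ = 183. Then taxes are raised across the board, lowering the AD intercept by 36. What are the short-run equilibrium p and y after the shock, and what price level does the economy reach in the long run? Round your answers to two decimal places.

AD shifts left: new AD is y = 3397 − 9p. With pᵉ = 183, SRAS is y = 940 + 4p.
Short run: 3397 − 9p = 940 + 4p gives 2457 = 13p, so p = 189.00 and y = 3397 − 9p = 1696.00.
y = 1696.00 is above potential 1672; expectations adjust and SRAS shifts left until y = 1672.
Long run: on the new AD curve, 1672 = 3397 − 9p gives p = 191.67.

Short run: p = 189.00, y = 1696.00. Long run: p = 191.67.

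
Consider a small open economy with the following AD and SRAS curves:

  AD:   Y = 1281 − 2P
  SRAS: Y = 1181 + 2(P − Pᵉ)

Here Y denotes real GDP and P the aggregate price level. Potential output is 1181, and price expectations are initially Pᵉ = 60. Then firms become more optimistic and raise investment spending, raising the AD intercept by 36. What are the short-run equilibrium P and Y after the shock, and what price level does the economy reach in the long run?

AD shifts right: new AD is Y = 1317 − 2P. With Pᵉ = 60, SRAS is Y = 1061 + 2P.
Short run: 1317 − 2P = 1061 + 2P gives 256 = 4P, so P = 64 and Y = 1317 − 2·64 = 1189.
Y = 1189 is above potential 1181; expectations adjust and SRAS shifts left until Y = 1181.
Long run: on the new AD curve, 1181 = 1317 − 2P gives P = 68.

Short run: P = 64, Y = 1189. Long run: P = 68.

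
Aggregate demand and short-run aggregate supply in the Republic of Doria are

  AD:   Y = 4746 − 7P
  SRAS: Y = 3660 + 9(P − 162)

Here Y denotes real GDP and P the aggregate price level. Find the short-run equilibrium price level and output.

P = 159, Y = 3633

Write SRAS as Y = 3660 + 9P − 1458 = 2202 + 9P.
Set AD = SRAS: 4746 − 7P = 2202 + 9P, so 2544 = 16P and P = 159.
Then Y = 4746 − 7·159 = 3633.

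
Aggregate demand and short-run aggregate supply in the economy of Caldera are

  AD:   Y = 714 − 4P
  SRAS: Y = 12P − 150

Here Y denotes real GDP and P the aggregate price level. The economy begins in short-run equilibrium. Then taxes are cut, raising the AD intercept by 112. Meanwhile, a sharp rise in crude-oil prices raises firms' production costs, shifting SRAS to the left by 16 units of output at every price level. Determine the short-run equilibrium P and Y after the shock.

P = 62, Y = 578

After both shocks: AD is Y = 826 − 4P and SRAS is Y = 12P − 166.
Setting them equal: 992 = 16P, so P = 62.
Y = 826 − 4·62 = 578.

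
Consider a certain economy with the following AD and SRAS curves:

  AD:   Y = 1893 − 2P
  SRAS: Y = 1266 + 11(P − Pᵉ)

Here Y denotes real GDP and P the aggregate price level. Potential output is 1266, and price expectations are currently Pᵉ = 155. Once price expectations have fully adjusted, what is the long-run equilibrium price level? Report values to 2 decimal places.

Short run: with Pᵉ = 155, SRAS is Y = 11P − 439. Setting AD = SRAS gives 2332 = 13P, so P = 179.38 and Y = 1893 − 2P = 1534.23.
Output 1534.23 is above potential 1266, so over time expected prices rise and SRAS shifts left until Y returns to 1266.
Long run: Y = 1266 on the AD curve gives 1266 = 1893 − 2P, so P = 313.50.

Long-run P = 313.50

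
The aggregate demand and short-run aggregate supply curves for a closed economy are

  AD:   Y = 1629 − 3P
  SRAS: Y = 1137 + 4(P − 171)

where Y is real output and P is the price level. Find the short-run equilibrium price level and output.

Write SRAS as Y = 1137 + 4P − 684 = 453 + 4P.
Set AD = SRAS: 1629 − 3P = 453 + 4P, so 1176 = 7P and P = 168.
Then Y = 1629 − 3·168 = 1125.

P = 168, Y = 1125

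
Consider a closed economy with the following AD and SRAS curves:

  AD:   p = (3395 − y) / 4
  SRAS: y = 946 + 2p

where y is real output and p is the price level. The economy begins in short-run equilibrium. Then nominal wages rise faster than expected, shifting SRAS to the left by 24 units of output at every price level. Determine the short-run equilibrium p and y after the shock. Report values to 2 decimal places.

This is a negative supply shock: SRAS shifts left.
New SRAS: y = 922 + 2p.
Set AD = SRAS: 3395 − 4p = 922 + 2p, so 2473 = 6p and p = 412.17.
Substituting into AD, y = 1746.33.

p = 412.17, y = 1746.33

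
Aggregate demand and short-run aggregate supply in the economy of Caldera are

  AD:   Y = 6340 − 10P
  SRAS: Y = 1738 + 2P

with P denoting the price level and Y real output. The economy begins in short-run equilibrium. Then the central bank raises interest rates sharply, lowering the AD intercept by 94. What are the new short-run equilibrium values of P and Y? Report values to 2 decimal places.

P = 375.67, Y = 2489.33

This is a negative demand shock: AD shifts left.
New AD: Y = 6246 − 10P.
Set AD = SRAS: 6246 − 10P = 1738 + 2P, so 4508 = 12P and P = 375.67.
Substituting into AD, Y = 2489.33.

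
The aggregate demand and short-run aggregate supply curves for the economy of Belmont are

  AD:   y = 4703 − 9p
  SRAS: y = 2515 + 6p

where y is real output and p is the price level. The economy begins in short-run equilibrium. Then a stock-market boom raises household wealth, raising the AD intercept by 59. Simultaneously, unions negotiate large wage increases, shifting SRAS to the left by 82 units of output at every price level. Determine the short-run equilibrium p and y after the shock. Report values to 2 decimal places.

p = 155.27, y = 3364.60

After both shocks: AD is y = 4762 − 9p and SRAS is y = 2433 + 6p.
Setting them equal: 2329 = 15p, so p = 155.27.
Substituting into AD, y = 3364.60.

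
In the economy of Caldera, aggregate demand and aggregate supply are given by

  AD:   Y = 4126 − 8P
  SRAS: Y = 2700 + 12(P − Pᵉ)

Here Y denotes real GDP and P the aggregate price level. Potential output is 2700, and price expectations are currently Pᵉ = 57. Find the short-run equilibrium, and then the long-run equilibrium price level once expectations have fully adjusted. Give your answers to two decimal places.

Short run: P = 105.50, Y = 3282.00. Long run: P = 178.25.

Short run: with Pᵉ = 57, SRAS is Y = 2016 + 12P. Setting AD = SRAS gives 2110 = 20P, so P = 105.50 and Y = 4126 − 8P = 3282.00.
Output 3282.00 is above potential 2700, so over time expected prices rise and SRAS shifts left until Y returns to 2700.
Long run: Y = 2700 on the AD curve gives 2700 = 4126 − 8P, so P = 178.25.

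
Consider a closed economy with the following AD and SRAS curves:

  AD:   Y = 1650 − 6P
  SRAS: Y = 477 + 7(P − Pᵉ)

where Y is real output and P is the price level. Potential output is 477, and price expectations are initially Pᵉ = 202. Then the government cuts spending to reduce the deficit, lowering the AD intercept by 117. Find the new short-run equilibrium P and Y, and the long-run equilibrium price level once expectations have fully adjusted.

Short run: P = 190, Y = 393. Long run: P = 176.

AD shifts left: new AD is Y = 1533 − 6P. With Pᵉ = 202, SRAS is Y = 7P − 937.
Short run: 1533 − 6P = 7P − 937 gives 2470 = 13P, so P = 190 and Y = 1533 − 6·190 = 393.
Y = 393 is below potential 477; expectations adjust and SRAS shifts right until Y = 477.
Long run: on the new AD curve, 477 = 1533 − 6P gives P = 176.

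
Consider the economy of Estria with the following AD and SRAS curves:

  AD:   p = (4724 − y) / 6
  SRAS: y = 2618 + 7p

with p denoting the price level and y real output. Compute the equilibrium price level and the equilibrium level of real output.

Rearrange AD to y = 4724 − 6p.
Set AD = SRAS: 4724 − 6p = 2618 + 7p, so 2106 = 13p and p = 162.
Then y = 4724 − 6·162 = 3752.

p = 162, y = 3752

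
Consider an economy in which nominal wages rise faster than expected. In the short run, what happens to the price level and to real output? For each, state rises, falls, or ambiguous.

This is an adverse supply shock: SRAS shifts left.
Moving along the downward-sloping AD curve, P rises and Y falls.

Price level: rises; output: falls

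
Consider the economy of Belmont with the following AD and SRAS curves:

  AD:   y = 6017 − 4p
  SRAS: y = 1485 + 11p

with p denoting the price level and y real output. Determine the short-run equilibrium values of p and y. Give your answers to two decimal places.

p = 302.13, y = 4808.47

Set AD = SRAS: 6017 − 4p = 1485 + 11p, so 4532 = 15p and p = 302.13.
Substituting into AD, y = 6017 − 4p = 4808.47.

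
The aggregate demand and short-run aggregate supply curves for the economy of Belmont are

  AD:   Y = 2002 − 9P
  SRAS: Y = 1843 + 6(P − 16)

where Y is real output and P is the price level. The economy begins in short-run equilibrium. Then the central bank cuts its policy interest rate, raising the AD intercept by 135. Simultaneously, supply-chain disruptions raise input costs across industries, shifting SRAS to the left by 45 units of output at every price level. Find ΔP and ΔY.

ΔP = +12, ΔY = +27

After both shocks: AD is Y = 2137 − 9P and SRAS is Y = 1702 + 6P.
Setting them equal: 435 = 15P, so P = 29.
Y = 2137 − 9·29 = 1876.
Initially P = 17, Y = 1849, so ΔP = +12 and ΔY = +27.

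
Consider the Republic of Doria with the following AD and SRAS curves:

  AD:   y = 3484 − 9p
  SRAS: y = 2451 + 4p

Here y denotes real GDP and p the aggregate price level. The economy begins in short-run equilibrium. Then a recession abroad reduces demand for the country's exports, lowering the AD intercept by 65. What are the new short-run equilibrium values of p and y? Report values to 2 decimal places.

This is a negative demand shock: AD shifts left.
New AD: y = 3419 − 9p.
Set AD = SRAS: 3419 − 9p = 2451 + 4p, so 968 = 13p and p = 74.46.
Substituting into AD, y = 2748.85.

p = 74.46, y = 2748.85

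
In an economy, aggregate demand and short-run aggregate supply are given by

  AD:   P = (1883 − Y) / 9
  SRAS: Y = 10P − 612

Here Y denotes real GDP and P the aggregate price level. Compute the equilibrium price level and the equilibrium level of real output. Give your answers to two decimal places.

P = 131.32, Y = 701.16

Rearrange AD to Y = 1883 − 9P.
Set AD = SRAS: 1883 − 9P = 10P − 612, so 2495 = 19P and P = 131.32.
Substituting into AD, Y = 1883 − 9P = 701.16.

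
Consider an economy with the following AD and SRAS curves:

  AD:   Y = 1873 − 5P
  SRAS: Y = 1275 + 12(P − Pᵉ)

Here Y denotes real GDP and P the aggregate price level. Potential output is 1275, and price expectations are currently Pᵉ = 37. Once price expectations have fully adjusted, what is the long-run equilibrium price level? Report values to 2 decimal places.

Short run: with Pᵉ = 37, SRAS is Y = 831 + 12P. Setting AD = SRAS gives 1042 = 17P, so P = 61.29 and Y = 1873 − 5P = 1566.53.
Output 1566.53 is above potential 1275, so over time expected prices rise and SRAS shifts left until Y returns to 1275.
Long run: Y = 1275 on the AD curve gives 1275 = 1873 − 5P, so P = 119.60.

Long-run P = 119.60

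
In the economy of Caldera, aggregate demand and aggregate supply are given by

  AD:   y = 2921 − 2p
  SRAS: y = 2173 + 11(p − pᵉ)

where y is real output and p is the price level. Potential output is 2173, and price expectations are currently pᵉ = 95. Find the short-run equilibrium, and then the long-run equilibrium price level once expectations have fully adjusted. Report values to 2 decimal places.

Short run: p = 137.92, y = 2645.15. Long run: p = 374.00.

Short run: with pᵉ = 95, SRAS is y = 1128 + 11p. Setting AD = SRAS gives 1793 = 13p, so p = 137.92 and y = 2921 − 2p = 2645.15.
Output 2645.15 is above potential 2173, so over time expected prices rise and SRAS shifts left until y returns to 2173.
Long run: y = 2173 on the AD curve gives 2173 = 2921 − 2p, so p = 374.00.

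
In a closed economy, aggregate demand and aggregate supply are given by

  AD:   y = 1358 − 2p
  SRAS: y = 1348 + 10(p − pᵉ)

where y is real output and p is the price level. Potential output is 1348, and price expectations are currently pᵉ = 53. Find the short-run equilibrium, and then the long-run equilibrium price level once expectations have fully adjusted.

Short run: p = 45, y = 1268. Long run: p = 5.

Short run: with pᵉ = 53, SRAS is y = 818 + 10p. Setting AD = SRAS gives 540 = 12p, so p = 45 and y = 1358 − 2·45 = 1268.
Output 1268 is below potential 1348, so over time expected prices fall and SRAS shifts right until y returns to 1348.
Long run: y = 1348 on the AD curve gives 1348 = 1358 − 2p, so p = 5.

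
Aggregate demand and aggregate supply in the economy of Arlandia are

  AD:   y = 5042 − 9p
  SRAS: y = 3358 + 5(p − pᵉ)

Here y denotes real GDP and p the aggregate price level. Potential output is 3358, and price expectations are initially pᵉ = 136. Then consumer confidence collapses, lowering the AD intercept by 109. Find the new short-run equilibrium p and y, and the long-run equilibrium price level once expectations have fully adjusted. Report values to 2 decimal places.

AD shifts left: new AD is y = 4933 − 9p. With pᵉ = 136, SRAS is y = 2678 + 5p.
Short run: 4933 − 9p = 2678 + 5p gives 2255 = 14p, so p = 161.07 and y = 4933 − 9p = 3483.36.
y = 3483.36 is above potential 3358; expectations adjust and SRAS shifts left until y = 3358.
Long run: on the new AD curve, 3358 = 4933 − 9p gives p = 175.00.

Short run: p = 161.07, y = 3483.36. Long run: p = 175.00.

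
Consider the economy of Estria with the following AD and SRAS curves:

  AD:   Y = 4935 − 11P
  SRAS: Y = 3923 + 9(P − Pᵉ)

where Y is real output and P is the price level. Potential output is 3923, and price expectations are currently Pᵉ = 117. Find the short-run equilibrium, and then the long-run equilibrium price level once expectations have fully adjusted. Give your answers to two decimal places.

Short run: P = 103.25, Y = 3799.25. Long run: P = 92.00.

Short run: with Pᵉ = 117, SRAS is Y = 2870 + 9P. Setting AD = SRAS gives 2065 = 20P, so P = 103.25 and Y = 4935 − 11P = 3799.25.
Output 3799.25 is below potential 3923, so over time expected prices fall and SRAS shifts right until Y returns to 3923.
Long run: Y = 3923 on the AD curve gives 3923 = 4935 − 11P, so P = 92.00.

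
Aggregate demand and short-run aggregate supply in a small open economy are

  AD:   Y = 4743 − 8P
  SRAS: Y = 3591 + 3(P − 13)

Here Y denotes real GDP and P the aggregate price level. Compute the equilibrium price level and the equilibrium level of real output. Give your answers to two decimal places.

P = 108.27, Y = 3876.82

Write SRAS as Y = 3591 + 3P − 39 = 3552 + 3P.
Set AD = SRAS: 4743 − 8P = 3552 + 3P, so 1191 = 11P and P = 108.27.
Substituting into AD, Y = 4743 − 8P = 3876.82.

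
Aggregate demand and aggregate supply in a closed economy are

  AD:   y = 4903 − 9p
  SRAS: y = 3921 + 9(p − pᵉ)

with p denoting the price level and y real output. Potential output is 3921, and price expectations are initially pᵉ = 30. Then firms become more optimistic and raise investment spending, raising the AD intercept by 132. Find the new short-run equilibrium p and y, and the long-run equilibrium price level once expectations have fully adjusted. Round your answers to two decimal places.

Short run: p = 76.89, y = 4343.00. Long run: p = 123.78.

AD shifts right: new AD is y = 5035 − 9p. With pᵉ = 30, SRAS is y = 3651 + 9p.
Short run: 5035 − 9p = 3651 + 9p gives 1384 = 18p, so p = 76.89 and y = 5035 − 9p = 4343.00.
y = 4343.00 is above potential 3921; expectations adjust and SRAS shifts left until y = 3921.
Long run: on the new AD curve, 3921 = 5035 − 9p gives p = 123.78.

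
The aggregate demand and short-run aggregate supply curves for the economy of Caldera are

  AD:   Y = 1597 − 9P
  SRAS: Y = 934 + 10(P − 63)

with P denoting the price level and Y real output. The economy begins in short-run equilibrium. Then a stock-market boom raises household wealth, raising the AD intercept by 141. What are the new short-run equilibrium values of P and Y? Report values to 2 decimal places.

This is a positive demand shock: AD shifts right.
New AD: Y = 1738 − 9P.
SRAS can be written Y = 304 + 10P.
Set AD = SRAS: 1738 − 9P = 304 + 10P, so 1434 = 19P and P = 75.47.
Substituting into AD, Y = 1058.74.

P = 75.47, Y = 1058.74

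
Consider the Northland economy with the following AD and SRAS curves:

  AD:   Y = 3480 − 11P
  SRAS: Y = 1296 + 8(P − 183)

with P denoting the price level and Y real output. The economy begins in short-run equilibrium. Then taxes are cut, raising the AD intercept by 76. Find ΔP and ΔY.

This is a positive demand shock: AD shifts right.
New AD: Y = 3556 − 11P.
SRAS can be written Y = 8P − 168.
Set AD = SRAS: 3556 − 11P = 8P − 168, so 3724 = 19P and P = 196.
Y = 3556 − 11·196 = 1400.
Initially P = 192, Y = 1368, so ΔP = +4 and ΔY = +32.

ΔP = +4, ΔY = +32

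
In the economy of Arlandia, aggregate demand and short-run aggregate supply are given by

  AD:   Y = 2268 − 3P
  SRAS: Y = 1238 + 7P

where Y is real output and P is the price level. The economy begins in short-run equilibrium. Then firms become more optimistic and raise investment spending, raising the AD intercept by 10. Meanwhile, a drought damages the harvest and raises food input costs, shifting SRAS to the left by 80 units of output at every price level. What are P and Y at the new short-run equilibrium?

P = 112, Y = 1942

After both shocks: AD is Y = 2278 − 3P and SRAS is Y = 1158 + 7P.
Setting them equal: 1120 = 10P, so P = 112.
Y = 2278 − 3·112 = 1942.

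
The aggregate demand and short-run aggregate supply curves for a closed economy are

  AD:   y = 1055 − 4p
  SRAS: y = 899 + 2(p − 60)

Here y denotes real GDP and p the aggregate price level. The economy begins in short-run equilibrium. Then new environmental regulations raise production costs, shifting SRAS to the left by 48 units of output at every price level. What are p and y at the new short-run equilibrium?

p = 54, y = 839

This is a negative supply shock: SRAS shifts left.
New SRAS: y = 731 + 2p.
Set AD = SRAS: 1055 − 4p = 731 + 2p, so 324 = 6p and p = 54.
y = 1055 − 4·54 = 839.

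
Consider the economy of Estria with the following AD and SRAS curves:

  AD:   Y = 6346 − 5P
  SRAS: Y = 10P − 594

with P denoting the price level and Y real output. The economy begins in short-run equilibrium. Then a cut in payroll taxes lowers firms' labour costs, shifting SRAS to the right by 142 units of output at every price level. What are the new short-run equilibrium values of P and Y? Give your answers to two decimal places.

This is a positive supply shock: SRAS shifts right.
New SRAS: Y = 10P − 452.
Set AD = SRAS: 6346 − 5P = 10P − 452, so 6798 = 15P and P = 453.20.
Substituting into AD, Y = 4080.00.

P = 453.20, Y = 4080.00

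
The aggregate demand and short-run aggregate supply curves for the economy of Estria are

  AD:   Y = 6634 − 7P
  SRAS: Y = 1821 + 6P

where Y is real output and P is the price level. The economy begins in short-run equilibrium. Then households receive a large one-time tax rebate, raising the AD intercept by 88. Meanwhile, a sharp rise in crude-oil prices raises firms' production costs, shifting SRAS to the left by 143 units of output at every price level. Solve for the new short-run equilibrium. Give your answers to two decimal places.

P = 388.00, Y = 4006.00

After both shocks: AD is Y = 6722 − 7P and SRAS is Y = 1678 + 6P.
Setting them equal: 5044 = 13P, so P = 388.00.
Substituting into AD, Y = 4006.00.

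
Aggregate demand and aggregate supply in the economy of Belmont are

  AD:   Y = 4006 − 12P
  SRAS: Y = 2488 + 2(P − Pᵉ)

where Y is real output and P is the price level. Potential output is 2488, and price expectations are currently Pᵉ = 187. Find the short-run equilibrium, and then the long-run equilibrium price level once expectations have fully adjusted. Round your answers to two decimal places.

Short run: with Pᵉ = 187, SRAS is Y = 2114 + 2P. Setting AD = SRAS gives 1892 = 14P, so P = 135.14 and Y = 4006 − 12P = 2384.29.
Output 2384.29 is below potential 2488, so over time expected prices fall and SRAS shifts right until Y returns to 2488.
Long run: Y = 2488 on the AD curve gives 2488 = 4006 − 12P, so P = 126.50.

Short run: P = 135.14, Y = 2384.29. Long run: P = 126.50.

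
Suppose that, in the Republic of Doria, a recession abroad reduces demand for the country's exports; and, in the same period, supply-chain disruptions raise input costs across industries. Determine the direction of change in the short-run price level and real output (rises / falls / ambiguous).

The first event is a negative demand shock: AD shifts left, which by itself pushes P down and Y down.
The second is an adverse supply shock: SRAS shifts left, which by itself pushes P up and Y down.
The two shocks push P in opposite directions, so the effect on P is ambiguous. Both shocks push Y down, so Y falls.

Price level: ambiguous; output: falls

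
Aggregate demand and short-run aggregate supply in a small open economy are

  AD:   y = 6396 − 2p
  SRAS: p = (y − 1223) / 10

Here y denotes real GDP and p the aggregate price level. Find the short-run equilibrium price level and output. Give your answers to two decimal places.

Rearrange SRAS to y = 1223 + 10p.
Set AD = SRAS: 6396 − 2p = 1223 + 10p, so 5173 = 12p and p = 431.08.
Substituting into AD, y = 6396 − 2p = 5533.83.

p = 431.08, y = 5533.83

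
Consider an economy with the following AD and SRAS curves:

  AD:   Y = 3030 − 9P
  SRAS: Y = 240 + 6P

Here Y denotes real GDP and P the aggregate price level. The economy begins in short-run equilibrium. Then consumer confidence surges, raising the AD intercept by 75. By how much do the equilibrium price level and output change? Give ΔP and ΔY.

ΔP = +5, ΔY = +30

This is a positive demand shock: AD shifts right.
New AD: Y = 3105 − 9P.
Set AD = SRAS: 3105 − 9P = 240 + 6P, so 2865 = 15P and P = 191.
Y = 3105 − 9·191 = 1386.
Initially P = 186, Y = 1356, so ΔP = +5 and ΔY = +30.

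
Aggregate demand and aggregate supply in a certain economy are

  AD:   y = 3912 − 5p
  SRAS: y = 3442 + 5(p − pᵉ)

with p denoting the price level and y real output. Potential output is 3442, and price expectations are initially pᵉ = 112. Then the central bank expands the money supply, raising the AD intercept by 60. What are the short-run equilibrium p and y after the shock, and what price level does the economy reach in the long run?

AD shifts right: new AD is y = 3972 − 5p. With pᵉ = 112, SRAS is y = 2882 + 5p.
Short run: 3972 − 5p = 2882 + 5p gives 1090 = 10p, so p = 109 and y = 3972 − 5·109 = 3427.
y = 3427 is below potential 3442; expectations adjust and SRAS shifts right until y = 3442.
Long run: on the new AD curve, 3442 = 3972 − 5p gives p = 106.

Short run: p = 109, y = 3427. Long run: p = 106.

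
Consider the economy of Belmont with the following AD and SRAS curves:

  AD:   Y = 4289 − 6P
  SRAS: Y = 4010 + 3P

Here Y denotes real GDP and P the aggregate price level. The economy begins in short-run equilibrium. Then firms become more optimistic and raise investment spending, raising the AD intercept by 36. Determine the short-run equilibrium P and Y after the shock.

P = 35, Y = 4115

This is a positive demand shock: AD shifts right.
New AD: Y = 4325 − 6P.
Set AD = SRAS: 4325 − 6P = 4010 + 3P, so 315 = 9P and P = 35.
Y = 4325 − 6·35 = 4115.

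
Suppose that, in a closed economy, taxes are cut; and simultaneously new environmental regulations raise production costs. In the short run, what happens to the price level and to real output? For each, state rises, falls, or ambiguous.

The first event is a positive demand shock: AD shifts right, which by itself pushes P up and Y up.
The second is an adverse supply shock: SRAS shifts left, which by itself pushes P up and Y down.
Both shocks push P up, so P rises. The two shocks push Y in opposite directions, so the effect on Y is ambiguous.

Price level: rises; output: ambiguous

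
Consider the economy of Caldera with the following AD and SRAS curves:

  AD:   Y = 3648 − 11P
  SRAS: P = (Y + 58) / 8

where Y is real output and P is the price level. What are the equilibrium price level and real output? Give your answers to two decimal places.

Rearrange SRAS to Y = 8P − 58.
Set AD = SRAS: 3648 − 11P = 8P − 58, so 3706 = 19P and P = 195.05.
Substituting into AD, Y = 3648 − 11P = 1502.42.

P = 195.05, Y = 1502.42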